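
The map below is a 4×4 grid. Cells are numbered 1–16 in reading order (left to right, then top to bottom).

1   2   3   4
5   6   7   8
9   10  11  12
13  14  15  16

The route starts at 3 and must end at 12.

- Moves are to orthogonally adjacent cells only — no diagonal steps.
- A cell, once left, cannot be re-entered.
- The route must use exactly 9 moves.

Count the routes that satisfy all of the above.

40

Need simple routes of exactly 9 moves from 3 to 12 (Manhattan distance 3, so 3 moves are spent on a detour and 3 undoing it).
Branch systematically from the start, pruning whenever the remaining move budget drops below the Manhattan distance to 12 or differs from it in parity. Grouping the completions by first move — via 7: 10; via 2: 25; via 4: 5 — and summing: 10 + 25 + 5 = 40.
That gives 40 routes.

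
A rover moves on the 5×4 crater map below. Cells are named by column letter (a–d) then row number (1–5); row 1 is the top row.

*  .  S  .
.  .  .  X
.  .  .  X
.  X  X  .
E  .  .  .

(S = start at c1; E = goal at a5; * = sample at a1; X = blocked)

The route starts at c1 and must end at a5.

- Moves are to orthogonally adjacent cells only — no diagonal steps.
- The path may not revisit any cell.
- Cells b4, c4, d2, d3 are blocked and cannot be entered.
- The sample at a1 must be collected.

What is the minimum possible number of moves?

6

Any route passes through a1 somewhere between c1 and a5. Summing Manhattan distances along the two legs (c1 → a1 → a5) gives a lower bound of 2 + 4 = 6 moves.
A route of 6 moves achieves this: c1 → b1 → a1 → a2 → a3 → a4 → a5.
Since 6 matches the lower bound, it is optimal.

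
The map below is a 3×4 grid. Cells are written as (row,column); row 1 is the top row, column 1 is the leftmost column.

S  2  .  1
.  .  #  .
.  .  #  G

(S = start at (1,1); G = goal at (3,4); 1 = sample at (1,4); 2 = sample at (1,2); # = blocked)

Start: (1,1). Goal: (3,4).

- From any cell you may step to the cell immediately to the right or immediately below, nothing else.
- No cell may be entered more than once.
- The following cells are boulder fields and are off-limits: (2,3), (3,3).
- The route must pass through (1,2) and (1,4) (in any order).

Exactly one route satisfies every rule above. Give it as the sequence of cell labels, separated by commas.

Moves only go right or down, so the column and row indices never decrease.
Route from (1,1): right 3 to (1,4), down 2 to (3,4) — 5 moves in all.
Check: all required cells visited.

(1,1), (1,2), (1,3), (1,4), (2,4), (3,4)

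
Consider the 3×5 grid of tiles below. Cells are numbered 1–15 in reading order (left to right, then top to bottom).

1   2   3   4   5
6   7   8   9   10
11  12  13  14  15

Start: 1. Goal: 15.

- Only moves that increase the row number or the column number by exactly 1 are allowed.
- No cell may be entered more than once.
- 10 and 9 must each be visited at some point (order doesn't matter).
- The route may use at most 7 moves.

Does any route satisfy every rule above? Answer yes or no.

yes

One route that works: 1 → 6 → 7 → 8 → 9 → 10 → 15.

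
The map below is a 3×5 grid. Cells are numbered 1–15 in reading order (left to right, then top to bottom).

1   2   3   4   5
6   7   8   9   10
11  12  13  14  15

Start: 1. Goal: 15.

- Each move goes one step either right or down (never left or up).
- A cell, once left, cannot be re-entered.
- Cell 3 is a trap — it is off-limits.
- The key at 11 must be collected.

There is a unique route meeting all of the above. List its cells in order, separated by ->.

1 -> 6 -> 11 -> 12 -> 13 -> 14 -> 15

Moves only go right or down, so the column and row indices never decrease.
Route from 1: 2× down (reaching 11), 4× right (reaching 15) — 6 moves in all.
Check: all required cells visited.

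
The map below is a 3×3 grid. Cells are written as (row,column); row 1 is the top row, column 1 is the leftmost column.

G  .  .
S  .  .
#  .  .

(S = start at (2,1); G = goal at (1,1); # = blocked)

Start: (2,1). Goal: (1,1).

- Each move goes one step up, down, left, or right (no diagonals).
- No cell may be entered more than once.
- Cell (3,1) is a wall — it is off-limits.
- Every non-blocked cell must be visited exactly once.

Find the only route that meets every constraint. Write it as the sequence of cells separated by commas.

Need to visit all 8 open cells exactly once, starting at (2,1) and ending at (1,1).
Route from (2,1): right 1 to (2,2), down 1 to (3,2), right 1 to (3,3), up 2 to (1,3), left 2 to (1,1) — 7 moves in all.
Check: all 8 open cells covered.

(2,1), (2,2), (3,2), (3,3), (2,3), (1,3), (1,2), (1,1)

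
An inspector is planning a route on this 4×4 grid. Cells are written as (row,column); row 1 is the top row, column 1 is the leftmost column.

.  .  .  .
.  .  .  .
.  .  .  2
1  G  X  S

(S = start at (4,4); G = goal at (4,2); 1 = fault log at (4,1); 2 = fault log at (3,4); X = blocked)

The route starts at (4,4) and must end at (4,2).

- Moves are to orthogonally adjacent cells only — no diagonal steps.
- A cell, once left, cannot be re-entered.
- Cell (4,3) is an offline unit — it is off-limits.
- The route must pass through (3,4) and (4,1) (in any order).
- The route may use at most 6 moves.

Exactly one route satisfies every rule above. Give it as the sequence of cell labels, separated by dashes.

(4,4) - (3,4) - (3,3) - (3,2) - (3,1) - (4,1) - (4,2)

The 6-move cap with required stops at (3,4), (4,1) leaves no slack for detours.
Route from (4,4): up to (3,4), 3× left (reaching (3,1)), down to (4,1), right to (4,2) — 6 moves in all.
Check: all required cells visited; 6 ≤ 6 moves.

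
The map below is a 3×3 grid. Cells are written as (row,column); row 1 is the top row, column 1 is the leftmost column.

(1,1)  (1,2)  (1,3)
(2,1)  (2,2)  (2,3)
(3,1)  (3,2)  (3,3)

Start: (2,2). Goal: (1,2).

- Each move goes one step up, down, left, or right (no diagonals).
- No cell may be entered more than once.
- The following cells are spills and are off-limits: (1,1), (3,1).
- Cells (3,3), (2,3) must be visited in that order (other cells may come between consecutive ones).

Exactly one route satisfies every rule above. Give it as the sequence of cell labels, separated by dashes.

(2,2) - (3,2) - (3,3) - (2,3) - (1,3) - (1,2)

The waypoints must appear in the order (3,3), (2,3), with no cell reused.
Route from (2,2): down to (3,2), right to (3,3), 2× up (reaching (1,3)), left to (1,2) — 5 moves in all.
Check: order respected ((3,3) at step 2, (2,3) at step 3).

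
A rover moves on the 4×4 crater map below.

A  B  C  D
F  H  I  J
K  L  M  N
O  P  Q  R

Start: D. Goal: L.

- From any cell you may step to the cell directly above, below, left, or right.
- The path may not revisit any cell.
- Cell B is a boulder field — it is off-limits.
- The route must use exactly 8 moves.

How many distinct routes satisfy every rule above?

Need simple routes of exactly 8 moves from D to L (Manhattan distance 4, so 2 moves are spent on a detour and 2 undoing it).
Branch systematically from the start, pruning whenever the remaining move budget drops below the Manhattan distance to L or differs from it in parity. Grouping the completions by first move — via J: 7; via C: 6 — and summing: 7 + 6 = 13.
That gives 13 routes.

13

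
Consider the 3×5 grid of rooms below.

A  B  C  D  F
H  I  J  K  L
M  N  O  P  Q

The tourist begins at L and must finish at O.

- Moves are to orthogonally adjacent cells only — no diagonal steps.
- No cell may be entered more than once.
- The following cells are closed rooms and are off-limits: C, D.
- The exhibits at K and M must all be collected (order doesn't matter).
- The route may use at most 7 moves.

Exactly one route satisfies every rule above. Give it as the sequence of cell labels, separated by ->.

L -> K -> J -> I -> H -> M -> N -> O

The budget equals the shortest possible length, so every move has to be on a shortest route through the required cells.
Route from L: left 4 to H, down 1 to M, right 2 to O — 7 moves in all.
Check: all required cells visited; 7 ≤ 7 moves.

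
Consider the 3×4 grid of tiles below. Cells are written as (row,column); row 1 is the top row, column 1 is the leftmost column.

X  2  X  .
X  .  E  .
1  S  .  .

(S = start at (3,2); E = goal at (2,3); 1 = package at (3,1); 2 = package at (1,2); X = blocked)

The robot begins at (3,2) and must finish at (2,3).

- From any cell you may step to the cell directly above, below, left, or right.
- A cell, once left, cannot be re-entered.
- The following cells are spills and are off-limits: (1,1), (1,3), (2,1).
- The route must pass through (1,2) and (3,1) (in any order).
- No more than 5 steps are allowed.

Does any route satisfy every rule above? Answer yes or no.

(3,1) must be visited but has only one open neighbour ((3,2)), and it is neither the start nor the goal — the route would have to enter and leave through (3,2), re-entering it.

no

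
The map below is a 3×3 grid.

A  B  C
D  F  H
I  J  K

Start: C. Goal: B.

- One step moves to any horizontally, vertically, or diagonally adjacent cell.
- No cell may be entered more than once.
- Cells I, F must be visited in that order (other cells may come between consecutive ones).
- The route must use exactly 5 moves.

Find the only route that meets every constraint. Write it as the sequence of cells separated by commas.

C, H, J, I, F, B

The waypoints must appear in the order I, F, with no cell reused.
Route from C: down 1 to H, down-left 1 to J, left 1 to I, up-right 1 to F, up 1 to B — 5 moves in all.
Check: order respected (I at step 3, F at step 4); 5 moves as required.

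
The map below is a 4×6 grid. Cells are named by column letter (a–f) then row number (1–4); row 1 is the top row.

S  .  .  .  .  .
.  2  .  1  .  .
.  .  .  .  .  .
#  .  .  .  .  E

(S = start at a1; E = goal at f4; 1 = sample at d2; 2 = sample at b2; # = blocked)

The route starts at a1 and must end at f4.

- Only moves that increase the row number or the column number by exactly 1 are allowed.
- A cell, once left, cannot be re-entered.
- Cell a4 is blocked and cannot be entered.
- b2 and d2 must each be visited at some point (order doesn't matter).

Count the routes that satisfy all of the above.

A right/down-only route from a1 to f4 makes exactly 3 down-moves and 5 right-moves in some order.
With no other constraints that would be C(8,3) = 56 routes.
A monotone route can only reach the required cells in the order b2, d2, so split there and multiply the segment counts (each segment already excludes blocked cells): a1→b2: 2; b2→d2: 1; d2→f4: 6; product = 12.
That gives 12 routes.

12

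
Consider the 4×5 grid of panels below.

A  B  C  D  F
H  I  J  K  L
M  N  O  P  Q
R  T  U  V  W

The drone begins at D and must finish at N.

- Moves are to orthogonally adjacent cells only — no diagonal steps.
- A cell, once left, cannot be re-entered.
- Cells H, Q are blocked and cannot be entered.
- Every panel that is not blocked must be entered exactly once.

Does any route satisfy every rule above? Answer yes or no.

Cell A has only one open neighbour but is neither the start nor the goal, so a Hamiltonian route would have to both enter and leave it through the same neighbour — impossible without revisiting.

no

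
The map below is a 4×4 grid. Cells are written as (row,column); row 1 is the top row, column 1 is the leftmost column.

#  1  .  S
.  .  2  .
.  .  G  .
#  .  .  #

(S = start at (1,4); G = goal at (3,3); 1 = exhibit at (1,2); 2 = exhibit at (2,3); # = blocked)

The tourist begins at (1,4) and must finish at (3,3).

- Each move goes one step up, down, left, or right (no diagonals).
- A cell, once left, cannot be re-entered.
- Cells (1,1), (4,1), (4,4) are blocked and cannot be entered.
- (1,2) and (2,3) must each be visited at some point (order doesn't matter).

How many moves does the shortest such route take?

Any route passes through (1,2) and (2,3) in some order between (1,4) and (3,3). Summing Manhattan distances along each leg and taking the cheapest ordering ((1,4) → (1,2) → (2,3) → (3,3)) gives a lower bound of 2 + 2 + 1 = 5 moves.
A route of 5 moves achieves this: (1,4) → (1,3) → (1,2) → (2,2) → (2,3) → (3,3).
Since 5 matches the lower bound, it is optimal.

5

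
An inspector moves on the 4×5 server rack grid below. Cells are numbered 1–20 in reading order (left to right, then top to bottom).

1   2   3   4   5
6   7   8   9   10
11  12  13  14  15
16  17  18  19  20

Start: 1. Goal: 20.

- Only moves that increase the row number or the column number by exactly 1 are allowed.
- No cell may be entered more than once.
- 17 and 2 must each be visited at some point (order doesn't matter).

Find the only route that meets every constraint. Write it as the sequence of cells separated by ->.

Moves only go right or down, so the column and row indices never decrease.
Route from 1: right to 2, 3× down (reaching 17), 3× right (reaching 20) — 7 moves in all.
Check: all required cells visited.

1 -> 2 -> 7 -> 12 -> 17 -> 18 -> 19 -> 20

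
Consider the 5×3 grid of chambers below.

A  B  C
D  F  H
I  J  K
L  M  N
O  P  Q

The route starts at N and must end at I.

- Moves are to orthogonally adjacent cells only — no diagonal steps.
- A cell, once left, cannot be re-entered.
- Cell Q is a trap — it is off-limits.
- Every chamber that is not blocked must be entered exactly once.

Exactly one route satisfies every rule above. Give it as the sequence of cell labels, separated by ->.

Need to visit all 14 open cells exactly once, starting at N and ending at I.
Cell A has only two open neighbours (D and B), so the path must pass straight through it: one of those is the cell it's entered from and the other is where it exits.
Route from N: 3× up (reaching C), 2× left (reaching A), down to D, right to F, 3× down (reaching P), left to O, 2× up (reaching I) — 13 moves in all.
Check: all 14 open cells covered.

N -> K -> H -> C -> B -> A -> D -> F -> J -> M -> P -> O -> L -> I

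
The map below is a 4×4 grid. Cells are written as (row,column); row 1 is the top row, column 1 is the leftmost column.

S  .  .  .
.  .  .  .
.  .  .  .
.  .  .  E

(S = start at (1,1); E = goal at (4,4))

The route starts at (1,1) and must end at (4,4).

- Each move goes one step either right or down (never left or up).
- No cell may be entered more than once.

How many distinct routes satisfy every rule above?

20

A right/down-only route from (1,1) to (4,4) makes exactly 3 down-moves and 3 right-moves in some order.
With no other constraints that would be C(6,3) = 20 routes.
That gives 20 routes.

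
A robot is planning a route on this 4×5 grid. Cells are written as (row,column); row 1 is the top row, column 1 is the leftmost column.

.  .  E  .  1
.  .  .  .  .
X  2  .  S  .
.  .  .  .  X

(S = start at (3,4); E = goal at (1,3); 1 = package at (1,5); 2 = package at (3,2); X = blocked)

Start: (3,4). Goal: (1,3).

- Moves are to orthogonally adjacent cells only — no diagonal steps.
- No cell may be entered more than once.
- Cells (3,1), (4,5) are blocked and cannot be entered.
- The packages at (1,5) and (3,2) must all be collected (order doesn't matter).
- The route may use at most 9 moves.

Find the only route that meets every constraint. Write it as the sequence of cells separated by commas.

(3,4), (3,3), (3,2), (2,2), (2,3), (2,4), (2,5), (1,5), (1,4), (1,3)

The 9-move cap with required stops at (1,5), (3,2) leaves no slack for detours.
Route from (3,4): 2× left (reaching (3,2)), up to (2,2), 3× right (reaching (2,5)), up to (1,5), 2× left (reaching (1,3)) — 9 moves in all.
Check: all required cells visited; 9 ≤ 9 moves.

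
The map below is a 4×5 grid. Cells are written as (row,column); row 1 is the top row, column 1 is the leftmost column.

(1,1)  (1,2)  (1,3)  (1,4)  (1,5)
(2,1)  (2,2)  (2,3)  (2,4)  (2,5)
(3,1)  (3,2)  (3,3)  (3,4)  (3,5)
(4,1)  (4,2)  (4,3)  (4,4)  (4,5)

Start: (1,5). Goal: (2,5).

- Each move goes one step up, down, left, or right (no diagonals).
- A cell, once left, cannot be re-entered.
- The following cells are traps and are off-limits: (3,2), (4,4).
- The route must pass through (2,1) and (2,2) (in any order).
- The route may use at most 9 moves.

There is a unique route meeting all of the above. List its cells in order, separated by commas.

(1,5), (1,4), (1,3), (1,2), (1,1), (2,1), (2,2), (2,3), (2,4), (2,5)

The budget equals the shortest possible length, so every move has to be on a shortest route through the required cells.
Route from (1,5): 4× left (reaching (1,1)), down to (2,1), 4× right (reaching (2,5)) — 9 moves in all.
Check: all required cells visited; 9 ≤ 9 moves.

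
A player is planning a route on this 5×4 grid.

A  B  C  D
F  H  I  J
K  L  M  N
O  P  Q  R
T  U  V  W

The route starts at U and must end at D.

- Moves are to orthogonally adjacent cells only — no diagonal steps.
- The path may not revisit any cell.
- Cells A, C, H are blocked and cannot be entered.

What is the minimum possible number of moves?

6

The Manhattan distance from U to D is |5−1| + |2−4| = 6, so at least 6 moves are needed.
A route of 6 moves achieves this: U → P → L → M → I → J → D.
Since 6 matches the lower bound, it is optimal.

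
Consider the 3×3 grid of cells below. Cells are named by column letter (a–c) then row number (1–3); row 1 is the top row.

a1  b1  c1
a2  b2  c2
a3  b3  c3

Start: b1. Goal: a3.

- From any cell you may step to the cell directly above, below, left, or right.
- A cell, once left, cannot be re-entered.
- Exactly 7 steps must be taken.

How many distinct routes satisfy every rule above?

Need simple routes of exactly 7 moves from b1 to a3 (Manhattan distance 3, so 2 moves are spent on a detour and 2 undoing it).
Enumerating: b1 a1 a2 b2 c2 c3 b3 a3 | b1 c1 c2 c3 b3 b2 a2 a3.
That gives 2 routes.

2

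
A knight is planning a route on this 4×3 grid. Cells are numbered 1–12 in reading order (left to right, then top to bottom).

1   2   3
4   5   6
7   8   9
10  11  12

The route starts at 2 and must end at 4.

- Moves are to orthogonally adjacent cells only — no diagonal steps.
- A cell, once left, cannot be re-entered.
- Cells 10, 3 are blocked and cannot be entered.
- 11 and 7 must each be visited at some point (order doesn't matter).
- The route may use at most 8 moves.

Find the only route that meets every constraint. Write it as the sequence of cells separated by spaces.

Any route must reach 11 and 7 and still end at 4 within 8 moves, so the order of the required stops is forced.
Route from 2: down 1 to 5, right 1 to 6, down 2 to 12, left 1 to 11, up 1 to 8, left 1 to 7, up 1 to 4 — 8 moves in all.
Check: all required cells visited; 8 ≤ 8 moves.

2 5 6 9 12 11 8 7 4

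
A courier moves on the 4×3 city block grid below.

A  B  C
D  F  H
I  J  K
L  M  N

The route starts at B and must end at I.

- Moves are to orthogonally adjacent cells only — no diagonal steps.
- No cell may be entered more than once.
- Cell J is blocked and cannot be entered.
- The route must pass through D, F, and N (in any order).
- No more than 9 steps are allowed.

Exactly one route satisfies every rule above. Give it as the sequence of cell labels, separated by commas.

Any route must reach D, F, and N and still end at I within 9 moves, so the order of the required stops is forced.
Route from B: left 1 to A, down 1 to D, right 2 to H, down 2 to N, left 2 to L, up 1 to I — 9 moves in all.
Check: all required cells visited; 9 ≤ 9 moves.

B, A, D, F, H, K, N, M, L, I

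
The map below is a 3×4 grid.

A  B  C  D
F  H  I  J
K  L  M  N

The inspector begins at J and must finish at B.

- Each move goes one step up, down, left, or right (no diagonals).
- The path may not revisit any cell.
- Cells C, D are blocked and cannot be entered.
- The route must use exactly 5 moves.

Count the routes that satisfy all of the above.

Need simple routes of exactly 5 moves from J to B (Manhattan distance 3, so 1 moves are spent on a detour and 1 undoing it).
Enumerating: J N M I H B | J N M L H B | J I M L H B | J I H F A B.
That gives 4 routes.

4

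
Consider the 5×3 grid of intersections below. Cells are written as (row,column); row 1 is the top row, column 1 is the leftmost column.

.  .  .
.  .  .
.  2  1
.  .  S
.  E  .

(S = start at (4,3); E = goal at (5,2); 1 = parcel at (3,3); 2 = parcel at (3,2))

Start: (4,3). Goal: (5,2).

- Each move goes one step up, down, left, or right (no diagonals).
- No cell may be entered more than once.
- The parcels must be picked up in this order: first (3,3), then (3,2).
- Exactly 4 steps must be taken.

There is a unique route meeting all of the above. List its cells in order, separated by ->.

The waypoints must appear in the order (3,3), (3,2), with no cell reused.
Route from (4,3): up to (3,3), left to (3,2), 2× down (reaching (5,2)) — 4 moves in all.
Check: order respected (1 at step 1, 2 at step 2); 4 moves as required.

(4,3) -> (3,3) -> (3,2) -> (4,2) -> (5,2)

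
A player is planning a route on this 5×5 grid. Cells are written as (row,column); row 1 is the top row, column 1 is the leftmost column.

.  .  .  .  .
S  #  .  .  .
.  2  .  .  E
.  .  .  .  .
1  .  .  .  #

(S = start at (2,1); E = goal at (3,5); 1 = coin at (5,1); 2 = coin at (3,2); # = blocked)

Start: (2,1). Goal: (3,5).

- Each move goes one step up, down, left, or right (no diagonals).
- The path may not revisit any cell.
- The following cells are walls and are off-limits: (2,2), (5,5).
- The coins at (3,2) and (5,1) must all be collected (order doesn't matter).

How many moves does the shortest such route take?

Any route passes through (3,2) and (5,1) in some order between (2,1) and (3,5). Summing Manhattan distances along each leg and taking the cheapest ordering ((2,1) → (5,1) → (3,2) → (3,5)) gives a lower bound of 3 + 3 + 3 = 9 moves.
A route of 9 moves achieves this: (2,1) → (3,1) → (4,1) → (5,1) → (5,2) → (4,2) → (3,2) → (3,3) → (3,4) → (3,5).
Since 9 matches the lower bound, it is optimal.

9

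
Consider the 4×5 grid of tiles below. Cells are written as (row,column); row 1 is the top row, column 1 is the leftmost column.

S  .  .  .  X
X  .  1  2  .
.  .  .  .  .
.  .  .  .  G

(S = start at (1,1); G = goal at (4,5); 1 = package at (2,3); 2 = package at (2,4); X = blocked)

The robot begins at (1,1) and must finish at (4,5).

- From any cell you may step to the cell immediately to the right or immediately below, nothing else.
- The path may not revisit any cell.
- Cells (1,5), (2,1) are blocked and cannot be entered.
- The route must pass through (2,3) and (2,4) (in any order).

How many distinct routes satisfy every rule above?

A right/down-only route from (1,1) to (4,5) makes exactly 3 down-moves and 4 right-moves in some order.
With no other constraints that would be C(7,3) = 35 routes.
A monotone route can only reach the required cells in the order (2,3), (2,4), so split there and multiply the segment counts (each segment already excludes blocked cells): (1,1)→(2,3): 2; (2,3)→(2,4): 1; (2,4)→(4,5): 3; product = 6.
That gives 6 routes.

6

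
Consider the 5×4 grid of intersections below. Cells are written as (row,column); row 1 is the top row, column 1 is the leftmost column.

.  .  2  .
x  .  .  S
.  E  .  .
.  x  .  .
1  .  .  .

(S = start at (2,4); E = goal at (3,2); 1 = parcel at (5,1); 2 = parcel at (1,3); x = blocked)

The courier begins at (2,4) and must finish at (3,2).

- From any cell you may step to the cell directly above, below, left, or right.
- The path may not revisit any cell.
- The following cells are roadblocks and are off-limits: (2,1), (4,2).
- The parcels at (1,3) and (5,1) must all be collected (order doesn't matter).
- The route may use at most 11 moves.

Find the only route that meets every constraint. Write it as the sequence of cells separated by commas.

The 11-move cap with required stops at (1,3), (5,1) leaves no slack for detours.
Route from (2,4): up to (1,4), left to (1,3), 4× down (reaching (5,3)), 2× left (reaching (5,1)), 2× up (reaching (3,1)), right to (3,2) — 11 moves in all.
Check: all required cells visited; 11 ≤ 11 moves.

(2,4), (1,4), (1,3), (2,3), (3,3), (4,3), (5,3), (5,2), (5,1), (4,1), (3,1), (3,2)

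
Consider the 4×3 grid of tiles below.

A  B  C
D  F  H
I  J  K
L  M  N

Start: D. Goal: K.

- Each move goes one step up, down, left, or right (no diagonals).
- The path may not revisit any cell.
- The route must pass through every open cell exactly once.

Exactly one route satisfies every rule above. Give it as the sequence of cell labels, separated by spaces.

D A B C H F J I L M N K

Need to visit all 12 open cells exactly once, starting at D and ending at K.
Cell N has only two open neighbours (K and M), so the path must pass straight through it: one of those is the cell it's entered from and the other is where it exits.
Route from D: up to A, 2× right (reaching C), down to H, left to F, down to J, left to I, down to L, 2× right (reaching N), up to K — 11 moves in all.
Check: all 12 open cells covered.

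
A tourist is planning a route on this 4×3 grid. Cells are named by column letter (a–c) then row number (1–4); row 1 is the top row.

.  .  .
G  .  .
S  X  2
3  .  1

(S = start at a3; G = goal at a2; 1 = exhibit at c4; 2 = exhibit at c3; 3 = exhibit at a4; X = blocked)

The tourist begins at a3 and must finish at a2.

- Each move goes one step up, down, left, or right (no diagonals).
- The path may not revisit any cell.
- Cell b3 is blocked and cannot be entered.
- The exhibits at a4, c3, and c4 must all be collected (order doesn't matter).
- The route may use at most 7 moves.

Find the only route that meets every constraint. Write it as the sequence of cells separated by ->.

The 7-move cap with required stops at a4, c3, c4 leaves no slack for detours.
Route from a3: down to a4, 2× right (reaching c4), 2× up (reaching c2), 2× left (reaching a2) — 7 moves in all.
Check: all required cells visited; 7 ≤ 7 moves.

a3 -> a4 -> b4 -> c4 -> c3 -> c2 -> b2 -> a2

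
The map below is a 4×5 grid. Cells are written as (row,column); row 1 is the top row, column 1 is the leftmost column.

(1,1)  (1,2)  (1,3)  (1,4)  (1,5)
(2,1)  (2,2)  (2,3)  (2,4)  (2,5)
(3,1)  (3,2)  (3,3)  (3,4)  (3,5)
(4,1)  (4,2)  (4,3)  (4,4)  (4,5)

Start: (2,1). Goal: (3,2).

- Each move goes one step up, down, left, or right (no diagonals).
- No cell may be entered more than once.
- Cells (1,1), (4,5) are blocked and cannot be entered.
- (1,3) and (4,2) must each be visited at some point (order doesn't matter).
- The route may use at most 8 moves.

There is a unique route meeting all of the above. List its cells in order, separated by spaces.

(2,1) (2,2) (1,2) (1,3) (2,3) (3,3) (4,3) (4,2) (3,2)

Any route must reach (1,3) and (4,2) and still end at (3,2) within 8 moves, so the order of the required stops is forced.
Route from (2,1): right to (2,2), up to (1,2), right to (1,3), 3× down (reaching (4,3)), left to (4,2), up to (3,2) — 8 moves in all.
Check: all required cells visited; 8 ≤ 8 moves.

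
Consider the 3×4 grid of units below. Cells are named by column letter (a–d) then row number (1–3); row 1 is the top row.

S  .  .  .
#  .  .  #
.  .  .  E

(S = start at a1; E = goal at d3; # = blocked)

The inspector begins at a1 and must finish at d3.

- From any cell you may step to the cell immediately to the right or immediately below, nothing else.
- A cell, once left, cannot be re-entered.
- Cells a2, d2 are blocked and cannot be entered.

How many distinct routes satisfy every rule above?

3

A right/down-only route from a1 to d3 makes exactly 2 down-moves and 3 right-moves in some order.
With no other constraints that would be C(5,2) = 10 routes.
Subtract routes through each blocked cell (inclusion–exclusion for overlaps): − through a2: 4 − through d2: 4 + through a2&d2: 1 → 3.
That gives 3 routes.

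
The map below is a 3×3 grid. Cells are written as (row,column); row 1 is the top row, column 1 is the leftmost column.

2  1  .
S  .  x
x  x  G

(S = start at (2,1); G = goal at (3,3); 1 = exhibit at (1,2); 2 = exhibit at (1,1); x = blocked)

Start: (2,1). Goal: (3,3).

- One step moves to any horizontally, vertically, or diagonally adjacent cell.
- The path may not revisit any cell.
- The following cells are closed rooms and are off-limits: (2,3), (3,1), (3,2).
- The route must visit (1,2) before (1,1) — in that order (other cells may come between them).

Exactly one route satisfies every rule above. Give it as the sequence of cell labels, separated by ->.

The waypoints must appear in the order (1,2), (1,1), with no cell reused.
Route from (2,1): up-right to (1,2), left to (1,1), 2× down-right (reaching (3,3)) — 4 moves in all.
Check: order respected (1 at step 1, 2 at step 2).

(2,1) -> (1,2) -> (1,1) -> (2,2) -> (3,3)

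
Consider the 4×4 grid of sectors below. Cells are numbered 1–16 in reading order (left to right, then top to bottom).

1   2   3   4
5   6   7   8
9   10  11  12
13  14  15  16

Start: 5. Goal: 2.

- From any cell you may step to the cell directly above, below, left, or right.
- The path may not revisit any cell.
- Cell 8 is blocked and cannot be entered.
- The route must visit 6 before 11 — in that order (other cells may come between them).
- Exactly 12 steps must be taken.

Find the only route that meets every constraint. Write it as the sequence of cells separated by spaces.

5 6 10 9 13 14 15 16 12 11 7 3 2

The waypoints must appear in the order 6, 11, with no cell reused.
Route from 5: right 1 to 6, down 1 to 10, left 1 to 9, down 1 to 13, right 3 to 16, up 1 to 12, left 1 to 11, up 2 to 3, left 1 to 2 — 12 moves in all.
Check: order respected (6 at step 1, 11 at step 9); 12 moves as required.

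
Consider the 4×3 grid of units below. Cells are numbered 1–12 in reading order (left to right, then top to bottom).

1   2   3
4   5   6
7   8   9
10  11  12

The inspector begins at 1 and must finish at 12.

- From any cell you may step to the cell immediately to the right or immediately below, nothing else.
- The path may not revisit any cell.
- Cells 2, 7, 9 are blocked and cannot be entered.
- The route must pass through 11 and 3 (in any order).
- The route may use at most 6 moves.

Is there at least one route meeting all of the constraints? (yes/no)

11 is below but to the left of 3: going 3 → 11 would need a leftward move and 11 → 3 an upward move, so no right/down-only route can visit both required cells.

no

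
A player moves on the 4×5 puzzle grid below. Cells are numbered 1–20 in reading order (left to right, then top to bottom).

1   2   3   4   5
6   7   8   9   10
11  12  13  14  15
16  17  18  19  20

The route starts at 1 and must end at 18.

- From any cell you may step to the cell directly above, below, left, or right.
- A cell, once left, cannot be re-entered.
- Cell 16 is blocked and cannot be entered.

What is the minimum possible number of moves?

5

The Manhattan distance from 1 to 18 is |1−4| + |1−3| = 5, so at least 5 moves are needed.
A route of 5 moves achieves this: 1 → 6 → 11 → 12 → 17 → 18.
Since 5 matches the lower bound, it is optimal.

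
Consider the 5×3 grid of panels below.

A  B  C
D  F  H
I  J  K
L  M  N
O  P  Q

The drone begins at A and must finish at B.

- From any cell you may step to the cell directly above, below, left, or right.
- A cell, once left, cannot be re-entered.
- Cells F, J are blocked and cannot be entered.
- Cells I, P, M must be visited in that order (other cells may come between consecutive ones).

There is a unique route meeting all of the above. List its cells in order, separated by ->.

The waypoints must appear in the order I, P, M, with no cell reused.
Route from A: down 4 to O, right 1 to P, up 1 to M, right 1 to N, up 3 to C, left 1 to B — 11 moves in all.
Check: order respected (I at step 2, P at step 5, M at step 6).

A -> D -> I -> L -> O -> P -> M -> N -> K -> H -> C -> B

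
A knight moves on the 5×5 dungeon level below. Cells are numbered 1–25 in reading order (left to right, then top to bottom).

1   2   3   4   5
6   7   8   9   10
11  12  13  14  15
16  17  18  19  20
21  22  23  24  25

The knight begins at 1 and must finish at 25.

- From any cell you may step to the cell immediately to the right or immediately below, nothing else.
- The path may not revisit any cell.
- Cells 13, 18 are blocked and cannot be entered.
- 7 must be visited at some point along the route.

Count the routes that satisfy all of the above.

10

A right/down-only route from 1 to 25 makes exactly 4 down-moves and 4 right-moves in some order.
With no other constraints that would be C(8,4) = 70 routes.
Split at 7 and multiply the segment counts (each segment already excludes blocked cells): 1→7: 2; 7→25: 5; product = 10.
That gives 10 routes.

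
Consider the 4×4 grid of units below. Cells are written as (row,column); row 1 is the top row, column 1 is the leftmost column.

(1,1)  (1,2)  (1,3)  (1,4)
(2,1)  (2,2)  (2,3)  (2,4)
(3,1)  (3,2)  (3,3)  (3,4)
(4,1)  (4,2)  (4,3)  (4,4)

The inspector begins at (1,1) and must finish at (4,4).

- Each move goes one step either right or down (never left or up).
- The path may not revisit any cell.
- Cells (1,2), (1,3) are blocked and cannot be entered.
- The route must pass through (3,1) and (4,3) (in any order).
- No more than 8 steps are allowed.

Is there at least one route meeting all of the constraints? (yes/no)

One route that works: (1,1) → (2,1) → (3,1) → (4,1) → (4,2) → (4,3) → (4,4).

yes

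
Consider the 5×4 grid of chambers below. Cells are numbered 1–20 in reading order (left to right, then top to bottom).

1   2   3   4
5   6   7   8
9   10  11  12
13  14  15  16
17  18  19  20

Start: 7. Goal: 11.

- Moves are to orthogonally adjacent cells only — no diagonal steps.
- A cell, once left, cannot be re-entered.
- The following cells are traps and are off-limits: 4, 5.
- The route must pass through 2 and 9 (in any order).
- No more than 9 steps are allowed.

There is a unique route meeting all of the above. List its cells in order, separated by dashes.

7 - 3 - 2 - 6 - 10 - 9 - 13 - 14 - 15 - 11

Any route must reach 2 and 9 and still end at 11 within 9 moves, so the order of the required stops is forced.
Route from 7: up 1 to 3, left 1 to 2, down 2 to 10, left 1 to 9, down 1 to 13, right 2 to 15, up 1 to 11 — 9 moves in all.
Check: all required cells visited; 9 ≤ 9 moves.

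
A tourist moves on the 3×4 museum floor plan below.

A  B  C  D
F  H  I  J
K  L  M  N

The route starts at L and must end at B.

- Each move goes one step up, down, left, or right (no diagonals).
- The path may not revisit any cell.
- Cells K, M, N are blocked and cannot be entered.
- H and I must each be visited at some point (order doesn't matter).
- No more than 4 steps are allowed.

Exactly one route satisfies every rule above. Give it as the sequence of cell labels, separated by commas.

L, H, I, C, B

The budget equals the shortest possible length, so every move has to be on a shortest route through the required cells.
Route from L: up 1 to H, right 1 to I, up 1 to C, left 1 to B — 4 moves in all.
Check: all required cells visited; 4 ≤ 4 moves.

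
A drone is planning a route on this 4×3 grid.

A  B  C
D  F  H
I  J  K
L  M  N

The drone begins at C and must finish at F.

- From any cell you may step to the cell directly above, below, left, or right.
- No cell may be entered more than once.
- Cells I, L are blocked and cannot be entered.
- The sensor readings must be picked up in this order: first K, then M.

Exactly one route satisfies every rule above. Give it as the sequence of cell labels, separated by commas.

C, H, K, N, M, J, F

The waypoints must appear in the order K, M, with no cell reused.
Route from C: 3× down (reaching N), left to M, 2× up (reaching F) — 6 moves in all.
Check: order respected (K at step 2, M at step 4).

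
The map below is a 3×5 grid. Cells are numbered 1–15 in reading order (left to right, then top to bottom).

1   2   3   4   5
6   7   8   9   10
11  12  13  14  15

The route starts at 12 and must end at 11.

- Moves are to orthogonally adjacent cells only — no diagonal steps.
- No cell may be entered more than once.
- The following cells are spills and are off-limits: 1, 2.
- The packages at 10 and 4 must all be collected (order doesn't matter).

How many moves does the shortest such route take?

11

Any route passes through 10 and 4 in some order between 12 and 11. Summing Manhattan distances along each leg and taking the cheapest ordering (12 → 4 → 10 → 11) gives a lower bound of 4 + 2 + 5 = 11 moves.
A route of 11 moves achieves this: 12 → 13 → 14 → 9 → 10 → 5 → 4 → 3 → 8 → 7 → 6 → 11.
Since 11 matches the lower bound, it is optimal.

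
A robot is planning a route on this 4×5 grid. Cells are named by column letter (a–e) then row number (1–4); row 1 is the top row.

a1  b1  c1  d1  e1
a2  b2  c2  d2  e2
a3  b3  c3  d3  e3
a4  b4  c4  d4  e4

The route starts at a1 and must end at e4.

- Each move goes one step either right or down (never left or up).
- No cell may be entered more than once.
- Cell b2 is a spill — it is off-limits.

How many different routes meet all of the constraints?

A right/down-only route from a1 to e4 makes exactly 3 down-moves and 4 right-moves in some order.
With no other constraints that would be C(7,3) = 35 routes.
Subtract routes through each blocked cell (inclusion–exclusion for overlaps): − through b2: 20 → 15.
That gives 15 routes.

15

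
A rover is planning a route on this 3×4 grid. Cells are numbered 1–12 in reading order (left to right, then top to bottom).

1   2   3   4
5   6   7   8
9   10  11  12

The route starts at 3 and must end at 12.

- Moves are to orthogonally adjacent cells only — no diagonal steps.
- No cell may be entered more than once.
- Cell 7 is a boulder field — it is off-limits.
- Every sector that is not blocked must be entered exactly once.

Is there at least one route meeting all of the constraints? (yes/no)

no

Colour the cells like a checkerboard: each orthogonal step flips colour, so a Hamiltonian route alternates colours. Here there are 6 cells of one colour and 5 of the other, with start on the opposite colour to the goal — the counts and endpoints can't be arranged into an alternating sequence of length 11, so no Hamiltonian route exists.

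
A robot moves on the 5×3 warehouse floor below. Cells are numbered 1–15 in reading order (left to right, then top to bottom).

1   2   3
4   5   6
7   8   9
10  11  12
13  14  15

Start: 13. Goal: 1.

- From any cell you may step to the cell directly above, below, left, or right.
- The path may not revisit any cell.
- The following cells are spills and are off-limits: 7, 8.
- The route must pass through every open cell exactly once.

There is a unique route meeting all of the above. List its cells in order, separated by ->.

Need to visit all 13 open cells exactly once, starting at 13 and ending at 1.
Route from 13: up to 10, right to 11, down to 14, right to 15, 4× up (reaching 3), left to 2, down to 5, left to 4, up to 1 — 12 moves in all.
Check: all 13 open cells covered.

13 -> 10 -> 11 -> 14 -> 15 -> 12 -> 9 -> 6 -> 3 -> 2 -> 5 -> 4 -> 1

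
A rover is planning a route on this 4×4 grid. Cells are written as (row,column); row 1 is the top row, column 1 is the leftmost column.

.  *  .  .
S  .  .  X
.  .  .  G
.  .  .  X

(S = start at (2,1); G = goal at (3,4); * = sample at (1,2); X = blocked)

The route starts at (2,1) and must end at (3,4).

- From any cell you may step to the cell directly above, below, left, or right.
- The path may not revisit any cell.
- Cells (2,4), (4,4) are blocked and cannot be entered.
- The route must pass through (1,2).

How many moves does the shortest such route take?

6

Any route passes through (1,2) somewhere between (2,1) and (3,4). Summing Manhattan distances along the two legs ((2,1) → (1,2) → (3,4)) gives a lower bound of 2 + 4 = 6 moves.
A route of 6 moves achieves this: (2,1) → (1,1) → (1,2) → (2,2) → (3,2) → (3,3) → (3,4).
Since 6 matches the lower bound, it is optimal.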